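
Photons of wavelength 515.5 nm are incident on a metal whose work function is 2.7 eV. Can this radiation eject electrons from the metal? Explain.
No

For photoemission, the photon energy must exceed the work function.

Photon energy: E = hc/λ = 2.4051 eV
Work function: φ = 2.7 eV

Since E_photon (2.4051 eV) < φ (2.7 eV), photoemission will NOT occur.
The threshold wavelength is λ₀ = hc/φ = 459.2 nm.
Since 515.5 nm > 459.2 nm, the photons lack sufficient energy.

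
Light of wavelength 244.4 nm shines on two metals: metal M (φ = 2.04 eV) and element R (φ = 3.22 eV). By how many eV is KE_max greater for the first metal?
1.1800 eV

Using KE_max = hc/λ - φ for each metal:

Photon energy: E = hc/λ = 5.0730 eV

For metal M (φ₁ = 2.04 eV):
KE₁ = E - φ₁ = 5.0730 - 2.04 = 3.0330 eV

For element R (φ₂ = 3.22 eV):
KE₂ = E - φ₂ = 5.0730 - 3.22 = 1.8530 eV

Difference:
ΔKE = KE₁ - KE₂ = 3.0330 - 1.8530 = 1.1800 eV

Note: The difference equals the difference in work functions: 3.22 - 2.04 = 1.18 eV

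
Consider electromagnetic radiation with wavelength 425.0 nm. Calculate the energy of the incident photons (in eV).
2.9173 eV

Using E = hf = hc/λ:

E = hc/λ = (6.626×10⁻³⁴ J·s)(3×10⁸ m/s) / (425.0×10⁻⁹ m)
E = 2.9173 eV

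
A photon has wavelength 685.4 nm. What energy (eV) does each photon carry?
1.8089 eV

Using E = hf = hc/λ:

E = hc/λ = (6.626×10⁻³⁴ J·s)(3×10⁸ m/s) / (685.4×10⁻⁹ m)
E = 1.8089 eV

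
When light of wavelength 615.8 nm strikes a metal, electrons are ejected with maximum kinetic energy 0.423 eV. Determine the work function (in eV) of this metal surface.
1.59 eV

From Einstein's photoelectric equation: KE_max = hf - φ = hc/λ - φ

Rearranging for φ:
φ = hc/λ - KE_max

Calculate photon energy:
E_photon = hc/λ = 2.0134 eV

Therefore:
φ = 2.0134 - 0.423 = 1.59 eV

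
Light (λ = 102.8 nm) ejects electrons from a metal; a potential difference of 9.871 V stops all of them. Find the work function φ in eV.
2.19 eV

The stopping potential gives the maximum kinetic energy: KE_max = eV_s = 9.871 eV

From Einstein's photoelectric equation: KE_max = hc/λ - φ
Rearranging: φ = hc/λ - KE_max

Calculate photon energy:
E_photon = hc/λ = (6.626×10⁻³⁴ J·s)(3×10⁸ m/s) / (102.8×10⁻⁹ m) = 12.0607 eV

Therefore:
φ = 12.0607 - 9.871 = 2.19 eV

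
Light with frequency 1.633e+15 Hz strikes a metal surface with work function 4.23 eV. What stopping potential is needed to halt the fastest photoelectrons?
2.5235 V

The stopping potential V_s satisfies: eV_s = KE_max

First, find KE_max using Einstein's equation:
E_photon = hf = (6.626×10⁻³⁴ J·s)(1.633e+15 Hz) = 6.7535 eV
KE_max = E_photon - φ = 6.7535 - 4.23 = 2.5235 eV

Since eV_s = KE_max:
V_s = KE_max/e = 2.5235 V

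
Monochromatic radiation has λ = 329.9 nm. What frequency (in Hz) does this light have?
9.0874e+14 Hz

Using the wave equation: c = fλ

Solving for frequency:
f = c/λ = (3×10⁸ m/s) / (329.9×10⁻⁹ m)
f = 9.0874e+14 Hz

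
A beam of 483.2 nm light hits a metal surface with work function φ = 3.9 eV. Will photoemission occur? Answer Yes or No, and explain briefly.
No

For photoemission, the photon energy must exceed the work function.

Photon energy: E = hc/λ = 2.5659 eV
Work function: φ = 3.9 eV

Since E_photon (2.5659 eV) < φ (3.9 eV), photoemission will NOT occur.
The threshold wavelength is λ₀ = hc/φ = 317.9 nm.
Since 483.2 nm > 317.9 nm, the photons lack sufficient energy.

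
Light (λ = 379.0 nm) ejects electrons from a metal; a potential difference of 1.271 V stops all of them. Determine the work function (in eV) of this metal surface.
2.00 eV

The stopping potential gives the maximum kinetic energy: KE_max = eV_s = 1.271 eV

From Einstein's photoelectric equation: KE_max = hc/λ - φ
Rearranging: φ = hc/λ - KE_max

Calculate photon energy:
E_photon = hc/λ = (6.626×10⁻³⁴ J·s)(3×10⁸ m/s) / (379.0×10⁻⁹ m) = 3.2714 eV

Therefore:
φ = 3.2714 - 1.271 = 2.00 eV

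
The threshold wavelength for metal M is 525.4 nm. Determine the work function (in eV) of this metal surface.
2.36 eV

At the threshold wavelength, photon energy equals work function:
φ = hc/λ₀

Calculating:
φ = (6.626×10⁻³⁴ J·s)(3×10⁸ m/s) / (525.4×10⁻⁹ m)
φ = 2.36 eV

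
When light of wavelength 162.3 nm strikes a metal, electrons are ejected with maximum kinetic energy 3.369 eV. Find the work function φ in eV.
4.27 eV

From Einstein's photoelectric equation: KE_max = hf - φ = hc/λ - φ

Rearranging for φ:
φ = hc/λ - KE_max

Calculate photon energy:
E_photon = hc/λ = 7.6392 eV

Therefore:
φ = 7.6392 - 3.369 = 4.27 eV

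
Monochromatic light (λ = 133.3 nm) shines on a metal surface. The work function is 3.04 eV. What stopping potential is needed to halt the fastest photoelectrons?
6.2611 V

The stopping potential V_s satisfies: eV_s = KE_max

First, find KE_max using Einstein's equation:
E_photon = hc/λ = 9.3011 eV
KE_max = E_photon - φ = 9.3011 - 3.04 = 6.2611 eV

Since eV_s = KE_max:
V_s = KE_max/e = 6.2611 V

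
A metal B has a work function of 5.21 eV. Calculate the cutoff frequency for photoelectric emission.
1.2598e+15 Hz

The threshold frequency is when the photon energy equals the work function:
hf₀ = φ

Solving for f₀:
f₀ = φ/h = (5.21 eV × 1.602×10⁻¹⁹ J/eV) / (6.626×10⁻³⁴ J·s)
f₀ = 1.2598e+15 Hz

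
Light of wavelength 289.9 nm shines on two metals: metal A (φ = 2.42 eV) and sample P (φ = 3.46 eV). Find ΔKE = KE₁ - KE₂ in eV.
1.0400 eV

Using KE_max = hc/λ - φ for each metal:

Photon energy: E = hc/λ = 4.2768 eV

For metal A (φ₁ = 2.42 eV):
KE₁ = E - φ₁ = 4.2768 - 2.42 = 1.8568 eV

For sample P (φ₂ = 3.46 eV):
KE₂ = E - φ₂ = 4.2768 - 3.46 = 0.8168 eV

Difference:
ΔKE = KE₁ - KE₂ = 1.8568 - 0.8168 = 1.0400 eV

Note: The difference equals the difference in work functions: 3.46 - 2.42 = 1.04 eV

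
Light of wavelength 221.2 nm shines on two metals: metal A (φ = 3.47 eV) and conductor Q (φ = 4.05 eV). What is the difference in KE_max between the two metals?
0.5800 eV

Using KE_max = hc/λ - φ for each metal:

Photon energy: E = hc/λ = 5.6051 eV

For metal A (φ₁ = 3.47 eV):
KE₁ = E - φ₁ = 5.6051 - 3.47 = 2.1351 eV

For conductor Q (φ₂ = 4.05 eV):
KE₂ = E - φ₂ = 5.6051 - 4.05 = 1.5551 eV

Difference:
ΔKE = KE₁ - KE₂ = 2.1351 - 1.5551 = 0.5800 eV

Note: The difference equals the difference in work functions: 4.05 - 3.47 = 0.58 eV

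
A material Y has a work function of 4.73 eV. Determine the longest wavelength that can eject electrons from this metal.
262.12 nm

The threshold wavelength is when the photon energy equals the work function:
hc/λ₀ = φ

Solving for λ₀:
λ₀ = hc/φ = (6.626×10⁻³⁴ J·s)(3×10⁸ m/s) / (4.73 eV × 1.602×10⁻¹⁹ J/eV)
λ₀ = 262.12 nm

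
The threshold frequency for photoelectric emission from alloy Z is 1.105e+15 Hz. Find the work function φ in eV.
4.57 eV

At the threshold frequency, photon energy equals work function:
φ = hf₀

Calculating:
φ = (6.626×10⁻³⁴ J·s)(1.105e+15 Hz)
φ = 4.57 eV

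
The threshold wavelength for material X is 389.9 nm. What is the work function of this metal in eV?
3.18 eV

At the threshold wavelength, photon energy equals work function:
φ = hc/λ₀

Calculating:
φ = (6.626×10⁻³⁴ J·s)(3×10⁸ m/s) / (389.9×10⁻⁹ m)
φ = 3.18 eV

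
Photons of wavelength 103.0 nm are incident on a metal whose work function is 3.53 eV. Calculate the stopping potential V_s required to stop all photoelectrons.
8.5073 V

The stopping potential V_s satisfies: eV_s = KE_max

First, find KE_max using Einstein's equation:
E_photon = hc/λ = 12.0373 eV
KE_max = E_photon - φ = 12.0373 - 3.53 = 8.5073 eV

Since eV_s = KE_max:
V_s = KE_max/e = 8.5073 V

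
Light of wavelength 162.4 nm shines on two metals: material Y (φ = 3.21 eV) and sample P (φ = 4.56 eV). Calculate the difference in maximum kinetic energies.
1.3500 eV

Using KE_max = hc/λ - φ for each metal:

Photon energy: E = hc/λ = 7.6345 eV

For material Y (φ₁ = 3.21 eV):
KE₁ = E - φ₁ = 7.6345 - 3.21 = 4.4245 eV

For sample P (φ₂ = 4.56 eV):
KE₂ = E - φ₂ = 7.6345 - 4.56 = 3.0745 eV

Difference:
ΔKE = KE₁ - KE₂ = 4.4245 - 3.0745 = 1.3500 eV

Note: The difference equals the difference in work functions: 4.56 - 3.21 = 1.35 eV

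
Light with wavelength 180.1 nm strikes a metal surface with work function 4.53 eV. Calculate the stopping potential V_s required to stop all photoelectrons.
2.3542 V

The stopping potential V_s satisfies: eV_s = KE_max

First, find KE_max using Einstein's equation:
E_photon = hc/λ = 6.8842 eV
KE_max = E_photon - φ = 6.8842 - 4.53 = 2.3542 eV

Since eV_s = KE_max:
V_s = KE_max/e = 2.3542 V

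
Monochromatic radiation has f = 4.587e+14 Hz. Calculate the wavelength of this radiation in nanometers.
653.57 nm

Using the wave equation: c = fλ

Solving for wavelength:
λ = c/f = (3×10⁸ m/s) / (4.587e+14 Hz)
λ = 653.57 nm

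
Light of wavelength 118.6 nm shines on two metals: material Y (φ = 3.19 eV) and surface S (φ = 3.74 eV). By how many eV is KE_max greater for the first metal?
0.5500 eV

Using KE_max = hc/λ - φ for each metal:

Photon energy: E = hc/λ = 10.4540 eV

For material Y (φ₁ = 3.19 eV):
KE₁ = E - φ₁ = 10.4540 - 3.19 = 7.2640 eV

For surface S (φ₂ = 3.74 eV):
KE₂ = E - φ₂ = 10.4540 - 3.74 = 6.7140 eV

Difference:
ΔKE = KE₁ - KE₂ = 7.2640 - 6.7140 = 0.5500 eV

Note: The difference equals the difference in work functions: 3.74 - 3.19 = 0.55 eV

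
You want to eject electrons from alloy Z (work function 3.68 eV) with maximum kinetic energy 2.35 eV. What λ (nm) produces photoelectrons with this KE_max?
205.61 nm

From Einstein's equation: KE_max = hc/λ - φ

Rearranging for λ:
hc/λ = KE_max + φ
λ = hc/(KE_max + φ)

Required photon energy:
E_photon = KE_max + φ = 2.35 + 3.68 = 6.03 eV

Required wavelength:
λ = hc/E_photon = (6.626×10⁻³⁴)(3×10⁸) / (6.03 × 1.602×10⁻¹⁹)
λ = 205.61 nm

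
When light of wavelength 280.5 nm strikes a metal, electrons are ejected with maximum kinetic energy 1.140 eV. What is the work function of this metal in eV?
3.28 eV

From Einstein's photoelectric equation: KE_max = hf - φ = hc/λ - φ

Rearranging for φ:
φ = hc/λ - KE_max

Calculate photon energy:
E_photon = hc/λ = 4.4201 eV

Therefore:
φ = 4.4201 - 1.140 = 3.28 eV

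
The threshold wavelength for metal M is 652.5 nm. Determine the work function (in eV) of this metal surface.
1.90 eV

At the threshold wavelength, photon energy equals work function:
φ = hc/λ₀

Calculating:
φ = (6.626×10⁻³⁴ J·s)(3×10⁸ m/s) / (652.5×10⁻⁹ m)
φ = 1.90 eV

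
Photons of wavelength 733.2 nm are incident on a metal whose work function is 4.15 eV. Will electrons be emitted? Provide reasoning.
No

For photoemission, the photon energy must exceed the work function.

Photon energy: E = hc/λ = 1.6910 eV
Work function: φ = 4.15 eV

Since E_photon (1.6910 eV) < φ (4.15 eV), photoemission will NOT occur.
The threshold wavelength is λ₀ = hc/φ = 298.8 nm.
Since 733.2 nm > 298.8 nm, the photons lack sufficient energy.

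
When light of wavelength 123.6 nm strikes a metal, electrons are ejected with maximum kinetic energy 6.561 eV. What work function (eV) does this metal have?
3.47 eV

From Einstein's photoelectric equation: KE_max = hf - φ = hc/λ - φ

Rearranging for φ:
φ = hc/λ - KE_max

Calculate photon energy:
E_photon = hc/λ = 10.0311 eV

Therefore:
φ = 10.0311 - 6.561 = 3.47 eV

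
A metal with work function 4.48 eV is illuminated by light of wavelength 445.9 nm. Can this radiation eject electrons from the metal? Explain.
No

For photoemission, the photon energy must exceed the work function.

Photon energy: E = hc/λ = 2.7805 eV
Work function: φ = 4.48 eV

Since E_photon (2.7805 eV) < φ (4.48 eV), photoemission will NOT occur.
The threshold wavelength is λ₀ = hc/φ = 276.8 nm.
Since 445.9 nm > 276.8 nm, the photons lack sufficient energy.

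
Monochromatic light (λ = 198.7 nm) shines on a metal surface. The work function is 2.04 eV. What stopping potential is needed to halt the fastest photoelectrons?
4.1998 V

The stopping potential V_s satisfies: eV_s = KE_max

First, find KE_max using Einstein's equation:
E_photon = hc/λ = 6.2398 eV
KE_max = E_photon - φ = 6.2398 - 2.04 = 4.1998 eV

Since eV_s = KE_max:
V_s = KE_max/e = 4.1998 V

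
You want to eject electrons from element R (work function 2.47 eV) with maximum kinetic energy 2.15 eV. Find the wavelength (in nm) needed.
268.36 nm

From Einstein's equation: KE_max = hc/λ - φ

Rearranging for λ:
hc/λ = KE_max + φ
λ = hc/(KE_max + φ)

Required photon energy:
E_photon = KE_max + φ = 2.15 + 2.47 = 4.62 eV

Required wavelength:
λ = hc/E_photon = (6.626×10⁻³⁴)(3×10⁸) / (4.62 × 1.602×10⁻¹⁹)
λ = 268.36 nm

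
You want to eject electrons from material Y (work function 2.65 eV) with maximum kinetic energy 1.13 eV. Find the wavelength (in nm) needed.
328.00 nm

From Einstein's equation: KE_max = hc/λ - φ

Rearranging for λ:
hc/λ = KE_max + φ
λ = hc/(KE_max + φ)

Required photon energy:
E_photon = KE_max + φ = 1.13 + 2.65 = 3.78 eV

Required wavelength:
λ = hc/E_photon = (6.626×10⁻³⁴)(3×10⁸) / (3.78 × 1.602×10⁻¹⁹)
λ = 328.00 nm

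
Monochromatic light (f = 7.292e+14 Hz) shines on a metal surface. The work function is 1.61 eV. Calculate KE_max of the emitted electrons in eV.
1.4057 eV

Using Einstein's photoelectric equation: KE_max = hf - φ

First, calculate the photon energy:
E_photon = hf = (6.626×10⁻³⁴ J·s)(7.292e+14 Hz)
E_photon = 3.0157 eV

Then, the maximum kinetic energy:
KE_max = E_photon - φ = 3.0157 eV - 1.61 eV = 1.4057 eV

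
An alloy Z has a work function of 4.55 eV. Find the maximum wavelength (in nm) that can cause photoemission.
272.49 nm

The threshold wavelength is when the photon energy equals the work function:
hc/λ₀ = φ

Solving for λ₀:
λ₀ = hc/φ = (6.626×10⁻³⁴ J·s)(3×10⁸ m/s) / (4.55 eV × 1.602×10⁻¹⁹ J/eV)
λ₀ = 272.49 nm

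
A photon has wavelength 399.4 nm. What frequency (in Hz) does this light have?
7.5061e+14 Hz

Using the wave equation: c = fλ

Solving for frequency:
f = c/λ = (3×10⁸ m/s) / (399.4×10⁻⁹ m)
f = 7.5061e+14 Hz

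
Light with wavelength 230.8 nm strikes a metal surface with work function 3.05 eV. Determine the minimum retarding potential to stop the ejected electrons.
2.3219 V

The stopping potential V_s satisfies: eV_s = KE_max

First, find KE_max using Einstein's equation:
E_photon = hc/λ = 5.3719 eV
KE_max = E_photon - φ = 5.3719 - 3.05 = 2.3219 eV

Since eV_s = KE_max:
V_s = KE_max/e = 2.3219 V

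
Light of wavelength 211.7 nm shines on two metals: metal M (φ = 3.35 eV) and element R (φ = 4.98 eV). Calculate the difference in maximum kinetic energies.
1.6300 eV

Using KE_max = hc/λ - φ for each metal:

Photon energy: E = hc/λ = 5.8566 eV

For metal M (φ₁ = 3.35 eV):
KE₁ = E - φ₁ = 5.8566 - 3.35 = 2.5066 eV

For element R (φ₂ = 4.98 eV):
KE₂ = E - φ₂ = 5.8566 - 4.98 = 0.8766 eV

Difference:
ΔKE = KE₁ - KE₂ = 2.5066 - 0.8766 = 1.6300 eV

Note: The difference equals the difference in work functions: 4.98 - 3.35 = 1.63 eV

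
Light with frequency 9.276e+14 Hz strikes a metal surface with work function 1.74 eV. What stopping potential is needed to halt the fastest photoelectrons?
2.0962 V

The stopping potential V_s satisfies: eV_s = KE_max

First, find KE_max using Einstein's equation:
E_photon = hf = (6.626×10⁻³⁴ J·s)(9.276e+14 Hz) = 3.8362 eV
KE_max = E_photon - φ = 3.8362 - 1.74 = 2.0962 eV

Since eV_s = KE_max:
V_s = KE_max/e = 2.0962 V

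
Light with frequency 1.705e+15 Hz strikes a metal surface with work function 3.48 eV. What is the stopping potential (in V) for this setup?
3.5713 V

The stopping potential V_s satisfies: eV_s = KE_max

First, find KE_max using Einstein's equation:
E_photon = hf = (6.626×10⁻³⁴ J·s)(1.705e+15 Hz) = 7.0513 eV
KE_max = E_photon - φ = 7.0513 - 3.48 = 3.5713 eV

Since eV_s = KE_max:
V_s = KE_max/e = 3.5713 V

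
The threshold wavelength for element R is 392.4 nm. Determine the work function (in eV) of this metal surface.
3.16 eV

At the threshold wavelength, photon energy equals work function:
φ = hc/λ₀

Calculating:
φ = (6.626×10⁻³⁴ J·s)(3×10⁸ m/s) / (392.4×10⁻⁹ m)
φ = 3.16 eV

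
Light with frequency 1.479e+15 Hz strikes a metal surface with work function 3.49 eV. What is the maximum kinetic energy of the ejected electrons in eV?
2.6267 eV

Using Einstein's photoelectric equation: KE_max = hf - φ

First, calculate the photon energy:
E_photon = hf = (6.626×10⁻³⁴ J·s)(1.479e+15 Hz)
E_photon = 6.1167 eV

Then, the maximum kinetic energy:
KE_max = E_photon - φ = 6.1167 eV - 3.49 eV = 2.6267 eV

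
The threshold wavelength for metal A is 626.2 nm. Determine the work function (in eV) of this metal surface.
1.98 eV

At the threshold wavelength, photon energy equals work function:
φ = hc/λ₀

Calculating:
φ = (6.626×10⁻³⁴ J·s)(3×10⁸ m/s) / (626.2×10⁻⁹ m)
φ = 1.98 eV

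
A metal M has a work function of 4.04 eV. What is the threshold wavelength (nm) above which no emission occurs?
306.89 nm

The threshold wavelength is when the photon energy equals the work function:
hc/λ₀ = φ

Solving for λ₀:
λ₀ = hc/φ = (6.626×10⁻³⁴ J·s)(3×10⁸ m/s) / (4.04 eV × 1.602×10⁻¹⁹ J/eV)
λ₀ = 306.89 nm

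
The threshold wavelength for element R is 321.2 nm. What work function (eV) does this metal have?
3.86 eV

At the threshold wavelength, photon energy equals work function:
φ = hc/λ₀

Calculating:
φ = (6.626×10⁻³⁴ J·s)(3×10⁸ m/s) / (321.2×10⁻⁹ m)
φ = 3.86 eV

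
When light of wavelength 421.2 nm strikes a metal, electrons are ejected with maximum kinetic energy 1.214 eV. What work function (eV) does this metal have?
1.73 eV

From Einstein's photoelectric equation: KE_max = hf - φ = hc/λ - φ

Rearranging for φ:
φ = hc/λ - KE_max

Calculate photon energy:
E_photon = hc/λ = 2.9436 eV

Therefore:
φ = 2.9436 - 1.214 = 1.73 eV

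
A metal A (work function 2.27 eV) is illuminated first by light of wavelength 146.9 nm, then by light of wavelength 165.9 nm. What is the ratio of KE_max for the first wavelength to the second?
1.1858

Using Einstein's equation: KE_max = hc/λ - φ

For λ₁ = 146.9 nm:
E₁ = hc/λ₁ = 8.4400 eV
KE₁ = E₁ - φ = 8.4400 - 2.27 = 6.1700 eV

For λ₂ = 165.9 nm:
E₂ = hc/λ₂ = 7.4734 eV
KE₂ = E₂ - φ = 7.4734 - 2.27 = 5.2034 eV

Ratio: KE₁/KE₂ = 6.1700/5.2034 = 1.1858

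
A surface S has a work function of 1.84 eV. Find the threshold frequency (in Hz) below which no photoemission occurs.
4.4491e+14 Hz

The threshold frequency is when the photon energy equals the work function:
hf₀ = φ

Solving for f₀:
f₀ = φ/h = (1.84 eV × 1.602×10⁻¹⁹ J/eV) / (6.626×10⁻³⁴ J·s)
f₀ = 4.4491e+14 Hz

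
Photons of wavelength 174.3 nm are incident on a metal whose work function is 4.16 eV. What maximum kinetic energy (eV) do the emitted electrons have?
2.9533 eV

Using Einstein's photoelectric equation: KE_max = hf - φ = hc/λ - φ

First, calculate the photon energy:
E_photon = hc/λ = (6.626×10⁻³⁴ J·s)(3×10⁸ m/s) / (174.3×10⁻⁹ m)
E_photon = 7.1133 eV

Then, the maximum kinetic energy:
KE_max = E_photon - φ = 7.1133 eV - 4.16 eV = 2.9533 eV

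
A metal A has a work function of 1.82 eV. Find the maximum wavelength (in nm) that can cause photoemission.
681.23 nm

The threshold wavelength is when the photon energy equals the work function:
hc/λ₀ = φ

Solving for λ₀:
λ₀ = hc/φ = (6.626×10⁻³⁴ J·s)(3×10⁸ m/s) / (1.82 eV × 1.602×10⁻¹⁹ J/eV)
λ₀ = 681.23 nm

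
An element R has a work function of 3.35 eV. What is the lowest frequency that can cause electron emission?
8.1003e+14 Hz

The threshold frequency is when the photon energy equals the work function:
hf₀ = φ

Solving for f₀:
f₀ = φ/h = (3.35 eV × 1.602×10⁻¹⁹ J/eV) / (6.626×10⁻³⁴ J·s)
f₀ = 8.1003e+14 Hz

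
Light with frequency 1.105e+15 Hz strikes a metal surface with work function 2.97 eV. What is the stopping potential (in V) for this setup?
1.5999 V

The stopping potential V_s satisfies: eV_s = KE_max

First, find KE_max using Einstein's equation:
E_photon = hf = (6.626×10⁻³⁴ J·s)(1.105e+15 Hz) = 4.5699 eV
KE_max = E_photon - φ = 4.5699 - 2.97 = 1.5999 eV

Since eV_s = KE_max:
V_s = KE_max/e = 1.5999 V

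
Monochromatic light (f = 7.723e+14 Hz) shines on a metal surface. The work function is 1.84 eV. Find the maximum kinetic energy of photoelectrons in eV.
1.3540 eV

Using Einstein's photoelectric equation: KE_max = hf - φ

First, calculate the photon energy:
E_photon = hf = (6.626×10⁻³⁴ J·s)(7.723e+14 Hz)
E_photon = 3.1940 eV

Then, the maximum kinetic energy:
KE_max = E_photon - φ = 3.1940 eV - 1.84 eV = 1.3540 eV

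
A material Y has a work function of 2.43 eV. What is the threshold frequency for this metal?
5.8757e+14 Hz

The threshold frequency is when the photon energy equals the work function:
hf₀ = φ

Solving for f₀:
f₀ = φ/h = (2.43 eV × 1.602×10⁻¹⁹ J/eV) / (6.626×10⁻³⁴ J·s)
f₀ = 5.8757e+14 Hz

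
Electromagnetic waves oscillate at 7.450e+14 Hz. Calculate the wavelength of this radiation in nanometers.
402.41 nm

Using the wave equation: c = fλ

Solving for wavelength:
λ = c/f = (3×10⁸ m/s) / (7.450e+14 Hz)
λ = 402.41 nm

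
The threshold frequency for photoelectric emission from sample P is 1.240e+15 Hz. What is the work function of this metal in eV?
5.13 eV

At the threshold frequency, photon energy equals work function:
φ = hf₀

Calculating:
φ = (6.626×10⁻³⁴ J·s)(1.240e+15 Hz)
φ = 5.13 eV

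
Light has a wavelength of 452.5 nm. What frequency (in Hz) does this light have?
6.6252e+14 Hz

Using the wave equation: c = fλ

Solving for frequency:
f = c/λ = (3×10⁸ m/s) / (452.5×10⁻⁹ m)
f = 6.6252e+14 Hz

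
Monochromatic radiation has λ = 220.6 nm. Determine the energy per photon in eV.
5.6203 eV

Using E = hf = hc/λ:

E = hc/λ = (6.626×10⁻³⁴ J·s)(3×10⁸ m/s) / (220.6×10⁻⁹ m)
E = 5.6203 eV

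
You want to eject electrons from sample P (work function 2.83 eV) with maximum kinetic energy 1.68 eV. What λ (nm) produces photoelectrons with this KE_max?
274.91 nm

From Einstein's equation: KE_max = hc/λ - φ

Rearranging for λ:
hc/λ = KE_max + φ
λ = hc/(KE_max + φ)

Required photon energy:
E_photon = KE_max + φ = 1.68 + 2.83 = 4.51 eV

Required wavelength:
λ = hc/E_photon = (6.626×10⁻³⁴)(3×10⁸) / (4.51 × 1.602×10⁻¹⁹)
λ = 274.91 nm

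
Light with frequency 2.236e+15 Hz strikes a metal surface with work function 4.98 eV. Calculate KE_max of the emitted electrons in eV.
4.2674 eV

Using Einstein's photoelectric equation: KE_max = hf - φ

First, calculate the photon energy:
E_photon = hf = (6.626×10⁻³⁴ J·s)(2.236e+15 Hz)
E_photon = 9.2474 eV

Then, the maximum kinetic energy:
KE_max = E_photon - φ = 9.2474 eV - 4.98 eV = 4.2674 eV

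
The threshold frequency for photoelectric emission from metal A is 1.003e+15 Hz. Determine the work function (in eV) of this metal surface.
4.15 eV

At the threshold frequency, photon energy equals work function:
φ = hf₀

Calculating:
φ = (6.626×10⁻³⁴ J·s)(1.003e+15 Hz)
φ = 4.15 eV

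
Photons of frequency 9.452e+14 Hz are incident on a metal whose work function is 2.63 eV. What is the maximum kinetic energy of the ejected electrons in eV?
1.2790 eV

Using Einstein's photoelectric equation: KE_max = hf - φ

First, calculate the photon energy:
E_photon = hf = (6.626×10⁻³⁴ J·s)(9.452e+14 Hz)
E_photon = 3.9090 eV

Then, the maximum kinetic energy:
KE_max = E_photon - φ = 3.9090 eV - 2.63 eV = 1.2790 eV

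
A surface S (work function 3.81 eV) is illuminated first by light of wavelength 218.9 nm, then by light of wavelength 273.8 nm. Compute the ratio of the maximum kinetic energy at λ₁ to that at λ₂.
2.5811

Using Einstein's equation: KE_max = hc/λ - φ

For λ₁ = 218.9 nm:
E₁ = hc/λ₁ = 5.6640 eV
KE₁ = E₁ - φ = 5.6640 - 3.81 = 1.8540 eV

For λ₂ = 273.8 nm:
E₂ = hc/λ₂ = 4.5283 eV
KE₂ = E₂ - φ = 4.5283 - 3.81 = 0.7183 eV

Ratio: KE₁/KE₂ = 1.8540/0.7183 = 2.5811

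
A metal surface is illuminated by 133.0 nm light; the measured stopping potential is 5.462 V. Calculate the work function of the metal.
3.86 eV

The stopping potential gives the maximum kinetic energy: KE_max = eV_s = 5.462 eV

From Einstein's photoelectric equation: KE_max = hc/λ - φ
Rearranging: φ = hc/λ - KE_max

Calculate photon energy:
E_photon = hc/λ = (6.626×10⁻³⁴ J·s)(3×10⁸ m/s) / (133.0×10⁻⁹ m) = 9.3221 eV

Therefore:
φ = 9.3221 - 5.462 = 3.86 eV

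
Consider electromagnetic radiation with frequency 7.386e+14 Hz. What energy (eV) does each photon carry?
3.0546 eV

Using E = hf:

E = hf = (6.626×10⁻³⁴ J·s)(7.386e+14 Hz)
E = 3.0546 eV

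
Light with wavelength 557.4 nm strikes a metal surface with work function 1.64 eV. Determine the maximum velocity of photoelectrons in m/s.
4.5337e+05 m/s

First, find the maximum kinetic energy:
E_photon = hc/λ = 2.2243 eV
KE_max = E_photon - φ = 2.2243 - 1.64 = 0.5843 eV

Convert to Joules: KE_max = 0.5843 × 1.602×10⁻¹⁹ J = 9.3620e-20 J

Then use KE = ½mv² to find velocity:
v = √(2·KE/m) = √(2 × 9.3620e-20 J / 9.109e-31 kg)
v = 4.5337e+05 m/s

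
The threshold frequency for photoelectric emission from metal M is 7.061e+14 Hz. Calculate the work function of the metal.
2.92 eV

At the threshold frequency, photon energy equals work function:
φ = hf₀

Calculating:
φ = (6.626×10⁻³⁴ J·s)(7.061e+14 Hz)
φ = 2.92 eV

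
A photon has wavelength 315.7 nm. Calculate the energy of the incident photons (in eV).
3.9273 eV

Using E = hf = hc/λ:

E = hc/λ = (6.626×10⁻³⁴ J·s)(3×10⁸ m/s) / (315.7×10⁻⁹ m)
E = 3.9273 eV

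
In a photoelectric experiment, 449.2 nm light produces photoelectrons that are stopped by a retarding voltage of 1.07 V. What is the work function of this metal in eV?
1.69 eV

The stopping potential gives the maximum kinetic energy: KE_max = eV_s = 1.07 eV

From Einstein's photoelectric equation: KE_max = hc/λ - φ
Rearranging: φ = hc/λ - KE_max

Calculate photon energy:
E_photon = hc/λ = (6.626×10⁻³⁴ J·s)(3×10⁸ m/s) / (449.2×10⁻⁹ m) = 2.7601 eV

Therefore:
φ = 2.7601 - 1.07 = 1.69 eV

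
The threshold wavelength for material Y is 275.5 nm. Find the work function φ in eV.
4.50 eV

At the threshold wavelength, photon energy equals work function:
φ = hc/λ₀

Calculating:
φ = (6.626×10⁻³⁴ J·s)(3×10⁸ m/s) / (275.5×10⁻⁹ m)
φ = 4.50 eV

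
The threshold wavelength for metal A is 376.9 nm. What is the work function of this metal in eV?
3.29 eV

At the threshold wavelength, photon energy equals work function:
φ = hc/λ₀

Calculating:
φ = (6.626×10⁻³⁴ J·s)(3×10⁸ m/s) / (376.9×10⁻⁹ m)
φ = 3.29 eV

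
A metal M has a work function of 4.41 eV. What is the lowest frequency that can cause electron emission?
1.0663e+15 Hz

The threshold frequency is when the photon energy equals the work function:
hf₀ = φ

Solving for f₀:
f₀ = φ/h = (4.41 eV × 1.602×10⁻¹⁹ J/eV) / (6.626×10⁻³⁴ J·s)
f₀ = 1.0663e+15 Hz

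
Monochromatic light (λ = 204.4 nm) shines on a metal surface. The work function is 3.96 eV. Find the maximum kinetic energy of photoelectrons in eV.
2.1058 eV

Using Einstein's photoelectric equation: KE_max = hf - φ = hc/λ - φ

First, calculate the photon energy:
E_photon = hc/λ = (6.626×10⁻³⁴ J·s)(3×10⁸ m/s) / (204.4×10⁻⁹ m)
E_photon = 6.0658 eV

Then, the maximum kinetic energy:
KE_max = E_photon - φ = 6.0658 eV - 3.96 eV = 2.1058 eV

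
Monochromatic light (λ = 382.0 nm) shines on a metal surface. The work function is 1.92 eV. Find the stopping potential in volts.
1.3257 V

The stopping potential V_s satisfies: eV_s = KE_max

First, find KE_max using Einstein's equation:
E_photon = hc/λ = 3.2457 eV
KE_max = E_photon - φ = 3.2457 - 1.92 = 1.3257 eV

Since eV_s = KE_max:
V_s = KE_max/e = 1.3257 V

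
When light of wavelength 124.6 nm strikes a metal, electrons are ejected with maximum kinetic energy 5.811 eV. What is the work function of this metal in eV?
4.14 eV

From Einstein's photoelectric equation: KE_max = hf - φ = hc/λ - φ

Rearranging for φ:
φ = hc/λ - KE_max

Calculate photon energy:
E_photon = hc/λ = 9.9506 eV

Therefore:
φ = 9.9506 - 5.811 = 4.14 eV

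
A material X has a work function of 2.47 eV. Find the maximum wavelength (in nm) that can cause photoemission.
501.96 nm

The threshold wavelength is when the photon energy equals the work function:
hc/λ₀ = φ

Solving for λ₀:
λ₀ = hc/φ = (6.626×10⁻³⁴ J·s)(3×10⁸ m/s) / (2.47 eV × 1.602×10⁻¹⁹ J/eV)
λ₀ = 501.96 nm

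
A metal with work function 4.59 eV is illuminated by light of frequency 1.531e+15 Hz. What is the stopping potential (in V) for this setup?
1.7417 V

The stopping potential V_s satisfies: eV_s = KE_max

First, find KE_max using Einstein's equation:
E_photon = hf = (6.626×10⁻³⁴ J·s)(1.531e+15 Hz) = 6.3317 eV
KE_max = E_photon - φ = 6.3317 - 4.59 = 1.7417 eV

Since eV_s = KE_max:
V_s = KE_max/e = 1.7417 V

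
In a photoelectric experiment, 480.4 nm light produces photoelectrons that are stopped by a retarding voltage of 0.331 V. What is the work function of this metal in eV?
2.25 eV

The stopping potential gives the maximum kinetic energy: KE_max = eV_s = 0.331 eV

From Einstein's photoelectric equation: KE_max = hc/λ - φ
Rearranging: φ = hc/λ - KE_max

Calculate photon energy:
E_photon = hc/λ = (6.626×10⁻³⁴ J·s)(3×10⁸ m/s) / (480.4×10⁻⁹ m) = 2.5809 eV

Therefore:
φ = 2.5809 - 0.331 = 2.25 eV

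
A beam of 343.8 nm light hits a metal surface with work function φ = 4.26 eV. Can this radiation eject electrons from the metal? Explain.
No

For photoemission, the photon energy must exceed the work function.

Photon energy: E = hc/λ = 3.6063 eV
Work function: φ = 4.26 eV

Since E_photon (3.6063 eV) < φ (4.26 eV), photoemission will NOT occur.
The threshold wavelength is λ₀ = hc/φ = 291.0 nm.
Since 343.8 nm > 291.0 nm, the photons lack sufficient energy.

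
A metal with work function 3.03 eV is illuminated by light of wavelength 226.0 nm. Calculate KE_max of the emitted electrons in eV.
2.4560 eV

Using Einstein's photoelectric equation: KE_max = hf - φ = hc/λ - φ

First, calculate the photon energy:
E_photon = hc/λ = (6.626×10⁻³⁴ J·s)(3×10⁸ m/s) / (226.0×10⁻⁹ m)
E_photon = 5.4860 eV

Then, the maximum kinetic energy:
KE_max = E_photon - φ = 5.4860 eV - 3.03 eV = 2.4560 eV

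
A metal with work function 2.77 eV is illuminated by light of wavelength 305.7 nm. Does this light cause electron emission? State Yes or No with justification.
Yes

For photoemission, the photon energy must exceed the work function.

Photon energy: E = hc/λ = 4.0557 eV
Work function: φ = 2.77 eV

Since E_photon (4.0557 eV) > φ (2.77 eV), photoemission WILL occur.
The threshold wavelength is λ₀ = hc/φ = 447.6 nm.
Since 305.7 nm < 447.6 nm, the light has sufficient energy.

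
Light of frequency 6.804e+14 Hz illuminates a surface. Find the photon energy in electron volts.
2.8139 eV

Using E = hf:

E = hf = (6.626×10⁻³⁴ J·s)(6.804e+14 Hz)
E = 2.8139 eV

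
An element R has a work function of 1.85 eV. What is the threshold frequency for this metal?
4.4733e+14 Hz

The threshold frequency is when the photon energy equals the work function:
hf₀ = φ

Solving for f₀:
f₀ = φ/h = (1.85 eV × 1.602×10⁻¹⁹ J/eV) / (6.626×10⁻³⁴ J·s)
f₀ = 4.4733e+14 Hz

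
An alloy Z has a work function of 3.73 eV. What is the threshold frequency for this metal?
9.0191e+14 Hz

The threshold frequency is when the photon energy equals the work function:
hf₀ = φ

Solving for f₀:
f₀ = φ/h = (3.73 eV × 1.602×10⁻¹⁹ J/eV) / (6.626×10⁻³⁴ J·s)
f₀ = 9.0191e+14 Hz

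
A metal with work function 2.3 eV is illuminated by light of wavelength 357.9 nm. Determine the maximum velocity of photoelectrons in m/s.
6.3994e+05 m/s

First, find the maximum kinetic energy:
E_photon = hc/λ = 3.4642 eV
KE_max = E_photon - φ = 3.4642 - 2.3 = 1.1642 eV

Convert to Joules: KE_max = 1.1642 × 1.602×10⁻¹⁹ J = 1.8653e-19 J

Then use KE = ½mv² to find velocity:
v = √(2·KE/m) = √(2 × 1.8653e-19 J / 9.109e-31 kg)
v = 6.3994e+05 m/s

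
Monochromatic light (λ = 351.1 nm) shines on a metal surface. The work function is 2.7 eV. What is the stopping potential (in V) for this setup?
0.8313 V

The stopping potential V_s satisfies: eV_s = KE_max

First, find KE_max using Einstein's equation:
E_photon = hc/λ = 3.5313 eV
KE_max = E_photon - φ = 3.5313 - 2.7 = 0.8313 eV

Since eV_s = KE_max:
V_s = KE_max/e = 0.8313 V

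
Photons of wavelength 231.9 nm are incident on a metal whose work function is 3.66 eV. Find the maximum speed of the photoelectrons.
7.7022e+05 m/s

First, find the maximum kinetic energy:
E_photon = hc/λ = 5.3465 eV
KE_max = E_photon - φ = 5.3465 - 3.66 = 1.6865 eV

Convert to Joules: KE_max = 1.6865 × 1.602×10⁻¹⁹ J = 2.7020e-19 J

Then use KE = ½mv² to find velocity:
v = √(2·KE/m) = √(2 × 2.7020e-19 J / 9.109e-31 kg)
v = 7.7022e+05 m/s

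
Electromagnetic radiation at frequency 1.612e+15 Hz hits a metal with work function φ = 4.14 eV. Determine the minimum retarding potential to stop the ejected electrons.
2.5267 V

The stopping potential V_s satisfies: eV_s = KE_max

First, find KE_max using Einstein's equation:
E_photon = hf = (6.626×10⁻³⁴ J·s)(1.612e+15 Hz) = 6.6667 eV
KE_max = E_photon - φ = 6.6667 - 4.14 = 2.5267 eV

Since eV_s = KE_max:
V_s = KE_max/e = 2.5267 V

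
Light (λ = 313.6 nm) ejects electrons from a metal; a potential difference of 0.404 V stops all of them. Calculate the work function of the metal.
3.55 eV

The stopping potential gives the maximum kinetic energy: KE_max = eV_s = 0.404 eV

From Einstein's photoelectric equation: KE_max = hc/λ - φ
Rearranging: φ = hc/λ - KE_max

Calculate photon energy:
E_photon = hc/λ = (6.626×10⁻³⁴ J·s)(3×10⁸ m/s) / (313.6×10⁻⁹ m) = 3.9536 eV

Therefore:
φ = 3.9536 - 0.404 = 3.55 eV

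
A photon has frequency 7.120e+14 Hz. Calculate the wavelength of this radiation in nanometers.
421.06 nm

Using the wave equation: c = fλ

Solving for wavelength:
λ = c/f = (3×10⁸ m/s) / (7.120e+14 Hz)
λ = 421.06 nm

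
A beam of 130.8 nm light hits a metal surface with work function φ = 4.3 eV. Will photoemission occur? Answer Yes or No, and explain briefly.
Yes

For photoemission, the photon energy must exceed the work function.

Photon energy: E = hc/λ = 9.4789 eV
Work function: φ = 4.3 eV

Since E_photon (9.4789 eV) > φ (4.3 eV), photoemission WILL occur.
The threshold wavelength is λ₀ = hc/φ = 288.3 nm.
Since 130.8 nm < 288.3 nm, the light has sufficient energy.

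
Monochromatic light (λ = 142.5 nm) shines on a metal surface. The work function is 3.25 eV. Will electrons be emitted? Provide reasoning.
Yes

For photoemission, the photon energy must exceed the work function.

Photon energy: E = hc/λ = 8.7006 eV
Work function: φ = 3.25 eV

Since E_photon (8.7006 eV) > φ (3.25 eV), photoemission WILL occur.
The threshold wavelength is λ₀ = hc/φ = 381.5 nm.
Since 142.5 nm < 381.5 nm, the light has sufficient energy.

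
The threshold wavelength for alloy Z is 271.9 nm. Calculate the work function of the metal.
4.56 eV

At the threshold wavelength, photon energy equals work function:
φ = hc/λ₀

Calculating:
φ = (6.626×10⁻³⁴ J·s)(3×10⁸ m/s) / (271.9×10⁻⁹ m)
φ = 4.56 eV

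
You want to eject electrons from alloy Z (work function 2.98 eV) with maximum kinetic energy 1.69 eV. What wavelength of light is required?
265.49 nm

From Einstein's equation: KE_max = hc/λ - φ

Rearranging for λ:
hc/λ = KE_max + φ
λ = hc/(KE_max + φ)

Required photon energy:
E_photon = KE_max + φ = 1.69 + 2.98 = 4.67 eV

Required wavelength:
λ = hc/E_photon = (6.626×10⁻³⁴)(3×10⁸) / (4.67 × 1.602×10⁻¹⁹)
λ = 265.49 nm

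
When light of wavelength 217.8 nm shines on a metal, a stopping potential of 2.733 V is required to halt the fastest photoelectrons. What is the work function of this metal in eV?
2.96 eV

The stopping potential gives the maximum kinetic energy: KE_max = eV_s = 2.733 eV

From Einstein's photoelectric equation: KE_max = hc/λ - φ
Rearranging: φ = hc/λ - KE_max

Calculate photon energy:
E_photon = hc/λ = (6.626×10⁻³⁴ J·s)(3×10⁸ m/s) / (217.8×10⁻⁹ m) = 5.6926 eV

Therefore:
φ = 5.6926 - 2.733 = 2.96 eV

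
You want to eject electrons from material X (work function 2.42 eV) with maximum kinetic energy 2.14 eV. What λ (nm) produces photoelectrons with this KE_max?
271.90 nm

From Einstein's equation: KE_max = hc/λ - φ

Rearranging for λ:
hc/λ = KE_max + φ
λ = hc/(KE_max + φ)

Required photon energy:
E_photon = KE_max + φ = 2.14 + 2.42 = 4.56 eV

Required wavelength:
λ = hc/E_photon = (6.626×10⁻³⁴)(3×10⁸) / (4.56 × 1.602×10⁻¹⁹)
λ = 271.90 nm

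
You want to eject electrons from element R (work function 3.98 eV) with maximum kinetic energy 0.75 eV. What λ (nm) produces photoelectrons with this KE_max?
262.12 nm

From Einstein's equation: KE_max = hc/λ - φ

Rearranging for λ:
hc/λ = KE_max + φ
λ = hc/(KE_max + φ)

Required photon energy:
E_photon = KE_max + φ = 0.75 + 3.98 = 4.73 eV

Required wavelength:
λ = hc/E_photon = (6.626×10⁻³⁴)(3×10⁸) / (4.73 × 1.602×10⁻¹⁹)
λ = 262.12 nm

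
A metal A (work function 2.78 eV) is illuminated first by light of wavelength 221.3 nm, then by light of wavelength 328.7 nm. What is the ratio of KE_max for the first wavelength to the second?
2.8454

Using Einstein's equation: KE_max = hc/λ - φ

For λ₁ = 221.3 nm:
E₁ = hc/λ₁ = 5.6025 eV
KE₁ = E₁ - φ = 5.6025 - 2.78 = 2.8225 eV

For λ₂ = 328.7 nm:
E₂ = hc/λ₂ = 3.7720 eV
KE₂ = E₂ - φ = 3.7720 - 2.78 = 0.9920 eV

Ratio: KE₁/KE₂ = 2.8225/0.9920 = 2.8454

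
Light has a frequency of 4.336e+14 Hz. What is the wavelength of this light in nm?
691.40 nm

Using the wave equation: c = fλ

Solving for wavelength:
λ = c/f = (3×10⁸ m/s) / (4.336e+14 Hz)
λ = 691.40 nm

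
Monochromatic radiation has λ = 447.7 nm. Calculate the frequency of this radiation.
6.6963e+14 Hz

Using the wave equation: c = fλ

Solving for frequency:
f = c/λ = (3×10⁸ m/s) / (447.7×10⁻⁹ m)
f = 6.6963e+14 Hz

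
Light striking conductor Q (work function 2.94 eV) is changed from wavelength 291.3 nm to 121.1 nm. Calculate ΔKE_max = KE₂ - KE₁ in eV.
5.9819 eV

Using Einstein's equation: KE_max = hc/λ - φ

For λ₁ = 291.3 nm:
KE₁ = hc/λ₁ - φ = 4.2562 - 2.94 = 1.3162 eV

For λ₂ = 121.1 nm:
KE₂ = hc/λ₂ - φ = 10.2382 - 2.94 = 7.2982 eV

Change in KE:
ΔKE = KE₂ - KE₁ = 7.2982 - 1.3162 = 5.9819 eV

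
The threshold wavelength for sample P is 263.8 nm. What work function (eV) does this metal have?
4.70 eV

At the threshold wavelength, photon energy equals work function:
φ = hc/λ₀

Calculating:
φ = (6.626×10⁻³⁴ J·s)(3×10⁸ m/s) / (263.8×10⁻⁹ m)
φ = 4.70 eV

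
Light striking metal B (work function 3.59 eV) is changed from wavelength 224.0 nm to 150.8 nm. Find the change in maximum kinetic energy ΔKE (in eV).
2.6868 eV

Using Einstein's equation: KE_max = hc/λ - φ

For λ₁ = 224.0 nm:
KE₁ = hc/λ₁ - φ = 5.5350 - 3.59 = 1.9450 eV

For λ₂ = 150.8 nm:
KE₂ = hc/λ₂ - φ = 8.2218 - 3.59 = 4.6318 eV

Change in KE:
ΔKE = KE₂ - KE₁ = 4.6318 - 1.9450 = 2.6868 eV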